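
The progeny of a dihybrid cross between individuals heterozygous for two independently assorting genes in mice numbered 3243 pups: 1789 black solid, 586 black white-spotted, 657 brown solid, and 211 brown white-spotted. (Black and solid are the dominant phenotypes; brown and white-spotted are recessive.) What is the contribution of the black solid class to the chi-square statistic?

A dihybrid F₂ with independent assortment and complete dominance at both loci gives a 9:3:3:1 phenotypic ratio.
The 9:3:3:1 ratio has 16 parts, so with N = 3243 the expected counts are:
  black solid: 3243 × 9/16 = 1824.1875
  black white-spotted: 3243 × 3/16 = 608.0625
  brown solid: 3243 × 3/16 = 608.0625
  brown white-spotted: 3243 × 1/16 = 202.6875
Contribution of black solid: (1789 − 1824.1875)² / 1824.1875 = 0.6787

0.679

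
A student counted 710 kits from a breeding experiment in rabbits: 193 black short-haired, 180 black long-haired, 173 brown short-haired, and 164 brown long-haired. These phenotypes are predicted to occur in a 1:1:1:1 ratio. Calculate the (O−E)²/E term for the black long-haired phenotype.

0.035

The 1:1:1:1 ratio has 4 parts, so with N = 710 the expected counts are:
  black short-haired: 710 × 1/4 = 177.5
  black long-haired: 710 × 1/4 = 177.5
  brown short-haired: 710 × 1/4 = 177.5
  brown long-haired: 710 × 1/4 = 177.5
Contribution of black long-haired: (180 − 177.5)² / 177.5 = 0.0352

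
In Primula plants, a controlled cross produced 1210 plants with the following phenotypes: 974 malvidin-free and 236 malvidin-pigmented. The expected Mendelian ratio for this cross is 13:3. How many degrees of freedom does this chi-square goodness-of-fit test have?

A goodness-of-fit test with 2 phenotype classes has df = 2 − 1 = 1.

1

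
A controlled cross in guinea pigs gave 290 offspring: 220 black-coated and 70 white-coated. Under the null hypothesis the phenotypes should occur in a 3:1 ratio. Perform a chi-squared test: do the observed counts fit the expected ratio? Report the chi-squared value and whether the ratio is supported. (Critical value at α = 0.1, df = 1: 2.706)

0.115; consistent

Under the 3:1 hypothesis (Σ ratio = 4, N = 290):
  black-coated: 290 × 3/4 = 217.5
  white-coated: 290 × 1/4 = 72.5
χ² = Σ (O − E)² / E
  black-coated: (220 − 217.5)² / 217.5 = 0.0287
  white-coated: (70 − 72.5)² / 72.5 = 0.0862
χ² = 0.0287 + 0.0862 = 0.1149 ≈ 0.115
Degrees of freedom = 2 − 1 = 1; critical value at α = 0.1 is 2.706.
Since 0.115 < 2.706, we fail to reject the null hypothesis — the data are consistent with the 3:1 ratio.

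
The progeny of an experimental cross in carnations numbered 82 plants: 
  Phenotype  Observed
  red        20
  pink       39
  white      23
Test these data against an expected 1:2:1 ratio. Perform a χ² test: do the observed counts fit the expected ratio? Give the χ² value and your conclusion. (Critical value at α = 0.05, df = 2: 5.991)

0.415; consistent

Expected counts for N = 82 under a 1:2:1 ratio (total parts = 4):
  red: 82 × 1/4 = 20.5
  pink: 82 × 2/4 = 41
  white: 82 × 1/4 = 20.5
χ² = Σ (O − E)² / E
  red: (20 − 20.5)² / 20.5 = 0.0122
  pink: (39 − 41)² / 41 = 0.0976
  white: (23 − 20.5)² / 20.5 = 0.3049
χ² = 0.0122 + 0.0976 + 0.3049 = 0.4147 ≈ 0.415
Degrees of freedom = 3 − 1 = 2; critical value at α = 0.05 is 5.991.
Since 0.415 < 5.991, we fail to reject the null hypothesis — the data are consistent with the 1:2:1 ratio.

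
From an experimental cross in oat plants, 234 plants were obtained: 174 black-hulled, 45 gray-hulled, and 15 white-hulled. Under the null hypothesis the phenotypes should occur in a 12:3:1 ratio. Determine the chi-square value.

0.051

Total ratio parts = 16. Expected numbers out of 234:
  black-hulled: 234 × 12/16 = 175.5
  gray-hulled: 234 × 3/16 = 43.875
  white-hulled: 234 × 1/16 = 14.625
χ² = Σ (O − E)² / E
  black-hulled: (174 − 175.5)² / 175.5 = 0.0128
  gray-hulled: (45 − 43.875)² / 43.875 = 0.0288
  white-hulled: (15 − 14.625)² / 14.625 = 0.0096
χ² = 0.0128 + 0.0288 + 0.0096 = 0.0512 ≈ 0.051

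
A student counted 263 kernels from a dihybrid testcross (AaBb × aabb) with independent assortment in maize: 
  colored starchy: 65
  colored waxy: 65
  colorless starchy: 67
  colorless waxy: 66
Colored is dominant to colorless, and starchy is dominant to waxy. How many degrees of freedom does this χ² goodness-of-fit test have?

A dihybrid testcross with independent assortment gives a 1:1:1:1 ratio.
A goodness-of-fit test with 4 phenotype classes has df = 4 − 1 = 3.

3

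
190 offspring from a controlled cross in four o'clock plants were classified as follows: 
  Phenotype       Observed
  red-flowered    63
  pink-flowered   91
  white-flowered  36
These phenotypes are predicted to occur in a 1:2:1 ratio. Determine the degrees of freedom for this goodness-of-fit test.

2

A goodness-of-fit test with 3 phenotype classes has df = 3 − 1 = 2.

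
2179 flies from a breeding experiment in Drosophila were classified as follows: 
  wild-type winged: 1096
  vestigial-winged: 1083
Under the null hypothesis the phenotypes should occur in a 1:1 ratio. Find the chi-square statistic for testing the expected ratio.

0.078

The 1:1 ratio has 2 parts, so with N = 2179 the expected counts are:
  wild-type winged: 2179 × 1/2 = 1089.5
  vestigial-winged: 2179 × 1/2 = 1089.5
χ² = Σ (O − E)² / E
  wild-type winged: (1096 − 1089.5)² / 1089.5 = 0.0388
  vestigial-winged: (1083 − 1089.5)² / 1089.5 = 0.0388
χ² = 0.0388 + 0.0388 = 0.0776 ≈ 0.078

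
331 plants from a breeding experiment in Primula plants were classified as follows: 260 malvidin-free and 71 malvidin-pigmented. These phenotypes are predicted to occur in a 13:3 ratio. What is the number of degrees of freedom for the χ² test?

A goodness-of-fit test with 2 phenotype classes has df = 2 − 1 = 1.

1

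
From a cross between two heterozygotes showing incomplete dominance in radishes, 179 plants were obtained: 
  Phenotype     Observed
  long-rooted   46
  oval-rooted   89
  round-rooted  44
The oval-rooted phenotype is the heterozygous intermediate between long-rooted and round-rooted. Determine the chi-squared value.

With incomplete dominance, a heterozygote × heterozygote cross gives a 1:2:1 phenotypic ratio.
The 1:2:1 ratio has 4 parts, so with N = 179 the expected counts are:
  long-rooted: 179 × 1/4 = 44.75
  oval-rooted: 179 × 2/4 = 89.5
  round-rooted: 179 × 1/4 = 44.75
χ² = Σ (O − E)² / E
  long-rooted: (46 − 44.75)² / 44.75 = 0.0349
  oval-rooted: (89 − 89.5)² / 89.5 = 0.0028
  round-rooted: (44 − 44.75)² / 44.75 = 0.0126
χ² = 0.0349 + 0.0028 + 0.0126 = 0.0503 ≈ 0.050

0.050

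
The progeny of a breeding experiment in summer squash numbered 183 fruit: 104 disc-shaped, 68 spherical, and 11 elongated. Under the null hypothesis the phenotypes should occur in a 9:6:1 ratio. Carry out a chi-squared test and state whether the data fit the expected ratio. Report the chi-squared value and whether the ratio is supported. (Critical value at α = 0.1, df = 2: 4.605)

The 9:6:1 ratio has 16 parts, so with N = 183 the expected counts are:
  disc-shaped: 183 × 9/16 = 102.9375
  spherical: 183 × 6/16 = 68.625
  elongated: 183 × 1/16 = 11.4375
χ² = Σ (O − E)² / E
  disc-shaped: (104 − 102.9375)² / 102.9375 = 0.0110
  spherical: (68 − 68.625)² / 68.625 = 0.0057
  elongated: (11 − 11.4375)² / 11.4375 = 0.0167
χ² = 0.0110 + 0.0057 + 0.0167 = 0.0334 ≈ 0.033
Degrees of freedom = 3 − 1 = 2; critical value at α = 0.1 is 4.605.
Since 0.033 < 4.605, we fail to reject the null hypothesis — the data are consistent with the 9:6:1 ratio.

0.033; consistent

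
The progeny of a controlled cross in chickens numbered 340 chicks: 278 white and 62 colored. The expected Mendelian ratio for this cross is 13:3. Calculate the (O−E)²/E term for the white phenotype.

0.011

The 13:3 ratio has 16 parts, so with N = 340 the expected counts are:
  white: 340 × 13/16 = 276.25
  colored: 340 × 3/16 = 63.75
Contribution of white: (278 − 276.25)² / 276.25 = 0.0111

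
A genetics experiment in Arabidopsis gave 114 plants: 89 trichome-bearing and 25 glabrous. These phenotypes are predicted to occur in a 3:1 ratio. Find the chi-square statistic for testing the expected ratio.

The 3:1 ratio has 4 parts, so with N = 114 the expected counts are:
  trichome-bearing: 114 × 3/4 = 85.5
  glabrous: 114 × 1/4 = 28.5
χ² = Σ (O − E)² / E
  trichome-bearing: (89 − 85.5)² / 85.5 = 0.1433
  glabrous: (25 − 28.5)² / 28.5 = 0.4298
χ² = 0.1433 + 0.4298 = 0.5731 ≈ 0.573

0.573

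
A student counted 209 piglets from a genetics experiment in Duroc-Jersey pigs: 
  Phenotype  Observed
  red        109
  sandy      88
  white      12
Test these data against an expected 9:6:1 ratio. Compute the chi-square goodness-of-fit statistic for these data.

Total ratio parts = 16. Expected numbers out of 209:
  red: 209 × 9/16 = 117.5625
  sandy: 209 × 6/16 = 78.375
  white: 209 × 1/16 = 13.0625
χ² = Σ (O − E)² / E
  red: (109 − 117.5625)² / 117.5625 = 0.6236
  sandy: (88 − 78.375)² / 78.375 = 1.1820
  white: (12 − 13.0625)² / 13.0625 = 0.0864
χ² = 0.6236 + 1.1820 + 0.0864 = 1.892

1.892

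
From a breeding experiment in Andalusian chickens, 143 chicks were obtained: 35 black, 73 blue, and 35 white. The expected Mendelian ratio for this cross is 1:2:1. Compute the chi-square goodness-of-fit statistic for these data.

Under the 1:2:1 hypothesis (Σ ratio = 4, N = 143):
  black: 143 × 1/4 = 35.75
  blue: 143 × 2/4 = 71.5
  white: 143 × 1/4 = 35.75
χ² = Σ (O − E)² / E
  black: (35 − 35.75)² / 35.75 = 0.0157
  blue: (73 − 71.5)² / 71.5 = 0.0315
  white: (35 − 35.75)² / 35.75 = 0.0157
χ² = 0.0157 + 0.0315 + 0.0157 = 0.0629 ≈ 0.063

0.063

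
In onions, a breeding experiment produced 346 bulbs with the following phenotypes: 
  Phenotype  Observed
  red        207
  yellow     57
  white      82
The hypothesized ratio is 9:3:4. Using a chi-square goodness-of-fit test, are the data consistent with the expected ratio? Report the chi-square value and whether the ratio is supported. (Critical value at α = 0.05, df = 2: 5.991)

1.977; consistent

Expected counts for N = 346 under a 9:3:4 ratio (total parts = 16):
  red: 346 × 9/16 = 194.625
  yellow: 346 × 3/16 = 64.875
  white: 346 × 4/16 = 86.5
χ² = Σ (O − E)² / E
  red: (207 − 194.625)² / 194.625 = 0.7868
  yellow: (57 − 64.875)² / 64.875 = 0.9559
  white: (82 − 86.5)² / 86.5 = 0.2341
χ² = 0.7868 + 0.9559 + 0.2341 = 1.9768 ≈ 1.977
Degrees of freedom = 3 − 1 = 2; critical value at α = 0.05 is 5.991.
Since 1.977 < 5.991, we fail to reject the null hypothesis — the data are consistent with the 9:3:4 ratio.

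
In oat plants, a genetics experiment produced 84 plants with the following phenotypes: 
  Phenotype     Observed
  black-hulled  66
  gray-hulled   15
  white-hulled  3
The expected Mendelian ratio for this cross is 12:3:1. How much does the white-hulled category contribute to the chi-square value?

Expected counts for N = 84 under a 12:3:1 ratio (total parts = 16):
  black-hulled: 84 × 12/16 = 63
  gray-hulled: 84 × 3/16 = 15.75
  white-hulled: 84 × 1/16 = 5.25
Contribution of white-hulled: (3 − 5.25)² / 5.25 = 0.9643

0.964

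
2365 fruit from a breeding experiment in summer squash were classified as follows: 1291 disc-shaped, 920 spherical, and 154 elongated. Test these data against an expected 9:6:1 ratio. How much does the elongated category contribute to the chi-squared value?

Total ratio parts = 16. Expected numbers out of 2365:
  disc-shaped: 2365 × 9/16 = 1330.3125
  spherical: 2365 × 6/16 = 886.875
  elongated: 2365 × 1/16 = 147.8125
Contribution of elongated: (154 − 147.8125)² / 147.8125 = 0.2590

0.259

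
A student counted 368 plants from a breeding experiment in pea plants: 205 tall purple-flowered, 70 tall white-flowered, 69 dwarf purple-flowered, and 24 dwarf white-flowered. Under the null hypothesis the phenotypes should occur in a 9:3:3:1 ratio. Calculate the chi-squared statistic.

Expected counts for N = 368 under a 9:3:3:1 ratio (total parts = 16):
  tall purple-flowered: 368 × 9/16 = 207
  tall white-flowered: 368 × 3/16 = 69
  dwarf purple-flowered: 368 × 3/16 = 69
  dwarf white-flowered: 368 × 1/16 = 23
χ² = Σ (O − E)² / E
  tall purple-flowered: (205 − 207)² / 207 = 0.0193
  tall white-flowered: (70 − 69)² / 69 = 0.0145
  dwarf purple-flowered: (69 − 69)² / 69 = 0.0000
  dwarf white-flowered: (24 − 23)² / 23 = 0.0435
χ² = 0.0193 + 0.0145 + 0.0000 + 0.0435 = 0.0773 ≈ 0.077

0.077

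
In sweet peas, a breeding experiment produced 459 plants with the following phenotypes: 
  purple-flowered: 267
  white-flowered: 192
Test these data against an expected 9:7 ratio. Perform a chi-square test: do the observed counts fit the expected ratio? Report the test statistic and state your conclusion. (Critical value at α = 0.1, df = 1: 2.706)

0.688; consistent

Under the 9:7 hypothesis (Σ ratio = 16, N = 459):
  purple-flowered: 459 × 9/16 = 258.1875
  white-flowered: 459 × 7/16 = 200.8125
χ² = Σ (O − E)² / E
  purple-flowered: (267 − 258.1875)² / 258.1875 = 0.3008
  white-flowered: (192 − 200.8125)² / 200.8125 = 0.3867
χ² = 0.3008 + 0.3867 = 0.6875 ≈ 0.688
Degrees of freedom = 2 − 1 = 1; critical value at α = 0.1 is 2.706.
Since 0.688 < 2.706, we fail to reject the null hypothesis — the data are consistent with the 9:7 ratio.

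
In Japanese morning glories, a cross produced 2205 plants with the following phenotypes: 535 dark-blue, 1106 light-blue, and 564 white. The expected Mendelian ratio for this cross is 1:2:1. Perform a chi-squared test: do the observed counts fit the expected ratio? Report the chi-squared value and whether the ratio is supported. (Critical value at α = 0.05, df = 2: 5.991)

The 1:2:1 ratio has 4 parts, so with N = 2205 the expected counts are:
  dark-blue: 2205 × 1/4 = 551.25
  light-blue: 2205 × 2/4 = 1102.5
  white: 2205 × 1/4 = 551.25
χ² = Σ (O − E)² / E
  dark-blue: (535 − 551.25)² / 551.25 = 0.4790
  light-blue: (1106 − 1102.5)² / 1102.5 = 0.0111
  white: (564 − 551.25)² / 551.25 = 0.2949
χ² = 0.4790 + 0.0111 + 0.2949 = 0.785
Degrees of freedom = 3 − 1 = 2; critical value at α = 0.05 is 5.991.
Since 0.785 < 5.991, we fail to reject the null hypothesis — the data are consistent with the 1:2:1 ratio.

0.785; consistent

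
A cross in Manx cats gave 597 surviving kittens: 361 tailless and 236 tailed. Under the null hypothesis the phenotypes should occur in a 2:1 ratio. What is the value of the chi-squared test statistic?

10.319

Total ratio parts = 3. Expected numbers out of 597:
  tailless: 597 × 2/3 = 398
  tailed: 597 × 1/3 = 199
χ² = Σ (O − E)² / E
  tailless: (361 − 398)² / 398 = 3.4397
  tailed: (236 − 199)² / 199 = 6.8794
χ² = 3.4397 + 6.8794 = 10.3191 ≈ 10.319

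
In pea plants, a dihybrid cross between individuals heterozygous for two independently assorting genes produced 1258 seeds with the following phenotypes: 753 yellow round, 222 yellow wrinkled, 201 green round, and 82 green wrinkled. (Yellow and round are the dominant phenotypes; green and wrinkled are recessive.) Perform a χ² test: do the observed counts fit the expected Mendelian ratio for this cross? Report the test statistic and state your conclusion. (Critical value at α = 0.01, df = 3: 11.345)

A dihybrid F₂ with independent assortment and complete dominance at both loci gives a 9:3:3:1 phenotypic ratio.
Total ratio parts = 16. Expected numbers out of 1258:
  yellow round: 1258 × 9/16 = 707.625
  yellow wrinkled: 1258 × 3/16 = 235.875
  green round: 1258 × 3/16 = 235.875
  green wrinkled: 1258 × 1/16 = 78.625
χ² = Σ (O − E)² / E
  yellow round: (753 − 707.625)² / 707.625 = 2.9096
  yellow wrinkled: (222 − 235.875)² / 235.875 = 0.8162
  green round: (201 − 235.875)² / 235.875 = 5.1564
  green wrinkled: (82 − 78.625)² / 78.625 = 0.1449
χ² = 2.9096 + 0.8162 + 5.1564 + 0.1449 = 9.0271 ≈ 9.027
Degrees of freedom = 4 − 1 = 3; critical value at α = 0.01 is 11.345.
Since 9.027 < 11.345, we fail to reject the null hypothesis — the data are consistent with the 9:3:3:1 ratio.

9.027; consistent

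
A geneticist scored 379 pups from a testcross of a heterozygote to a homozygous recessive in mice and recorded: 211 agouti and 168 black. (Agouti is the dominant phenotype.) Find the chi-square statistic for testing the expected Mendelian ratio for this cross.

4.879

A testcross of a heterozygote (Aa × aa) gives a 1:1 phenotypic ratio.
The 1:1 ratio has 2 parts, so with N = 379 the expected counts are:
  agouti: 379 × 1/2 = 189.5
  black: 379 × 1/2 = 189.5
χ² = Σ (O − E)² / E
  agouti: (211 − 189.5)² / 189.5 = 2.4393
  black: (168 − 189.5)² / 189.5 = 2.4393
χ² = 2.4393 + 2.4393 = 4.8786 ≈ 4.879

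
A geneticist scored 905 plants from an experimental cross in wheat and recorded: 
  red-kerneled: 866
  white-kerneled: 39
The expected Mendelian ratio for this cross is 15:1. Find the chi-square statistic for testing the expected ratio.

5.817

Expected counts for N = 905 under a 15:1 ratio (total parts = 16):
  red-kerneled: 905 × 15/16 = 848.4375
  white-kerneled: 905 × 1/16 = 56.5625
χ² = Σ (O − E)² / E
  red-kerneled: (866 − 848.4375)² / 848.4375 = 0.3635
  white-kerneled: (39 − 56.5625)² / 56.5625 = 5.4531
χ² = 0.3635 + 5.4531 = 5.8166 ≈ 5.817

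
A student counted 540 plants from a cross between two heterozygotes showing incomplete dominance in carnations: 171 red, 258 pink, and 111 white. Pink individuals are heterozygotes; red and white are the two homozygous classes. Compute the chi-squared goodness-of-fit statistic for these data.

14.400

With incomplete dominance, a heterozygote × heterozygote cross gives a 1:2:1 phenotypic ratio.
Total ratio parts = 4. Expected numbers out of 540:
  red: 540 × 1/4 = 135
  pink: 540 × 2/4 = 270
  white: 540 × 1/4 = 135
χ² = Σ (O − E)² / E
  red: (171 − 135)² / 135 = 9.6000
  pink: (258 − 270)² / 270 = 0.5333
  white: (111 − 135)² / 135 = 4.2667
χ² = 9.6000 + 0.5333 + 4.2667 = 14.400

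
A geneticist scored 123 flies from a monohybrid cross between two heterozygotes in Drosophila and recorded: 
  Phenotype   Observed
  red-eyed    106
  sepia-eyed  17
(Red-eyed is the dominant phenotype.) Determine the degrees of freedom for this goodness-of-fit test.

1

For a monohybrid cross between heterozygotes with complete dominance, the expected phenotypic ratio is 3:1.
A goodness-of-fit test with 2 phenotype classes has df = 2 − 1 = 1.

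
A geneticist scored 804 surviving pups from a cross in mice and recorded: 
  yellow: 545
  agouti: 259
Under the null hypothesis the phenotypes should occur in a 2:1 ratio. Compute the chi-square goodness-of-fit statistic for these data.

0.453

Total ratio parts = 3. Expected numbers out of 804:
  yellow: 804 × 2/3 = 536
  agouti: 804 × 1/3 = 268
χ² = Σ (O − E)² / E
  yellow: (545 − 536)² / 536 = 0.1511
  agouti: (259 − 268)² / 268 = 0.3022
χ² = 0.1511 + 0.3022 = 0.4533 ≈ 0.453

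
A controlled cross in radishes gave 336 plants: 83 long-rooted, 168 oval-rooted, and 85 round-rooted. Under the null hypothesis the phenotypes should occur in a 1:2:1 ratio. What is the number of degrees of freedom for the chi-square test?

A goodness-of-fit test with 3 phenotype classes has df = 3 − 1 = 2.

2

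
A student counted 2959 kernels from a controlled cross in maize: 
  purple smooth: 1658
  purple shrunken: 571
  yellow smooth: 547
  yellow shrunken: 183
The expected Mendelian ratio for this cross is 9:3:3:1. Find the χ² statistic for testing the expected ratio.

0.628

Total ratio parts = 16. Expected numbers out of 2959:
  purple smooth: 2959 × 9/16 = 1664.4375
  purple shrunken: 2959 × 3/16 = 554.8125
  yellow smooth: 2959 × 3/16 = 554.8125
  yellow shrunken: 2959 × 1/16 = 184.9375
χ² = Σ (O − E)² / E
  purple smooth: (1658 − 1664.4375)² / 1664.4375 = 0.0249
  purple shrunken: (571 − 554.8125)² / 554.8125 = 0.4723
  yellow smooth: (547 − 554.8125)² / 554.8125 = 0.1100
  yellow shrunken: (183 − 184.9375)² / 184.9375 = 0.0203
χ² = 0.0249 + 0.4723 + 0.1100 + 0.0203 = 0.6275 ≈ 0.628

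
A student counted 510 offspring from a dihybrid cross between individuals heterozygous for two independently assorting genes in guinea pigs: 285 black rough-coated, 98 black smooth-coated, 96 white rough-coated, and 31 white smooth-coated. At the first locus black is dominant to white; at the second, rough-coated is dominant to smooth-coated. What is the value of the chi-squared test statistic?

0.097

A dihybrid F₂ with independent assortment and complete dominance at both loci gives a 9:3:3:1 phenotypic ratio.
Expected counts for N = 510 under a 9:3:3:1 ratio (total parts = 16):
  black rough-coated: 510 × 9/16 = 286.875
  black smooth-coated: 510 × 3/16 = 95.625
  white rough-coated: 510 × 3/16 = 95.625
  white smooth-coated: 510 × 1/16 = 31.875
χ² = Σ (O − E)² / E
  black rough-coated: (285 − 286.875)² / 286.875 = 0.0123
  black smooth-coated: (98 − 95.625)² / 95.625 = 0.0590
  white rough-coated: (96 − 95.625)² / 95.625 = 0.0015
  white smooth-coated: (31 − 31.875)² / 31.875 = 0.0240
χ² = 0.0123 + 0.0590 + 0.0015 + 0.0240 = 0.0968 ≈ 0.097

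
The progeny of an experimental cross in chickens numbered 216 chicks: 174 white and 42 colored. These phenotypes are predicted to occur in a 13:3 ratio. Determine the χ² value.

The 13:3 ratio has 16 parts, so with N = 216 the expected counts are:
  white: 216 × 13/16 = 175.5
  colored: 216 × 3/16 = 40.5
χ² = Σ (O − E)² / E
  white: (174 − 175.5)² / 175.5 = 0.0128
  colored: (42 − 40.5)² / 40.5 = 0.0556
χ² = 0.0128 + 0.0556 = 0.0684 ≈ 0.068

0.068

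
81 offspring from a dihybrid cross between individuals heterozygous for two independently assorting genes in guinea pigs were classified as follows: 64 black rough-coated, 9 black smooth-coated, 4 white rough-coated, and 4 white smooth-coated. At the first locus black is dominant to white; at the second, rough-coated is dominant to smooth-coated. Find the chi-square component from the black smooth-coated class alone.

2.521

A dihybrid F₂ with independent assortment and complete dominance at both loci gives a 9:3:3:1 phenotypic ratio.
Under the 9:3:3:1 hypothesis (Σ ratio = 16, N = 81):
  black rough-coated: 81 × 9/16 = 45.5625
  black smooth-coated: 81 × 3/16 = 15.1875
  white rough-coated: 81 × 3/16 = 15.1875
  white smooth-coated: 81 × 1/16 = 5.0625
Contribution of black smooth-coated: (9 − 15.1875)² / 15.1875 = 2.5208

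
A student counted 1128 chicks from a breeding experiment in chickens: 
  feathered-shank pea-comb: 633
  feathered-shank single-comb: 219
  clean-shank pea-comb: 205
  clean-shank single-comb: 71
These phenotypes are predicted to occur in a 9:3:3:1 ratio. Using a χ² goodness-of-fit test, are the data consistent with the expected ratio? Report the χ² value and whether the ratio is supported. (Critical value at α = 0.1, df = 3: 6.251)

0.473; consistent

Expected counts for N = 1128 under a 9:3:3:1 ratio (total parts = 16):
  feathered-shank pea-comb: 1128 × 9/16 = 634.5
  feathered-shank single-comb: 1128 × 3/16 = 211.5
  clean-shank pea-comb: 1128 × 3/16 = 211.5
  clean-shank single-comb: 1128 × 1/16 = 70.5
χ² = Σ (O − E)² / E
  feathered-shank pea-comb: (633 − 634.5)² / 634.5 = 0.0035
  feathered-shank single-comb: (219 − 211.5)² / 211.5 = 0.2660
  clean-shank pea-comb: (205 − 211.5)² / 211.5 = 0.1998
  clean-shank single-comb: (71 − 70.5)² / 70.5 = 0.0035
χ² = 0.0035 + 0.2660 + 0.1998 + 0.0035 = 0.4728 ≈ 0.473
Degrees of freedom = 4 − 1 = 3; critical value at α = 0.1 is 6.251.
Since 0.473 < 6.251, we fail to reject the null hypothesis — the data are consistent with the 9:3:3:1 ratio.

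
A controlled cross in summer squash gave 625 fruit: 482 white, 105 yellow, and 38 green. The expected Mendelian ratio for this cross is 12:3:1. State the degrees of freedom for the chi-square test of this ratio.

2

A goodness-of-fit test with 3 phenotype classes has df = 3 − 1 = 2.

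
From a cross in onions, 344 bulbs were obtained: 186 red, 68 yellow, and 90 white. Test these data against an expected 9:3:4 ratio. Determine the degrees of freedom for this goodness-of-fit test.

A goodness-of-fit test with 3 phenotype classes has df = 3 − 1 = 2.

2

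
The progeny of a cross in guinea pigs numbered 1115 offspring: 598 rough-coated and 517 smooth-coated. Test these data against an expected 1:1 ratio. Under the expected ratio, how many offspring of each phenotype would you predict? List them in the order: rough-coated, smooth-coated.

557.5, 557.5

Under the 1:1 hypothesis (Σ ratio = 2, N = 1115):
  rough-coated: 1115 × 1/2 = 557.5
  smooth-coated: 1115 × 1/2 = 557.5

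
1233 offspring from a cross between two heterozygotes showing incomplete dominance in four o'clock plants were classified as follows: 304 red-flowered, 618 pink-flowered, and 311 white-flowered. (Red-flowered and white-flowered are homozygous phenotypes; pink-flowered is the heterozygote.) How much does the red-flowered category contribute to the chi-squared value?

0.059

With incomplete dominance, a heterozygote × heterozygote cross gives a 1:2:1 phenotypic ratio.
Expected counts for N = 1233 under a 1:2:1 ratio (total parts = 4):
  red-flowered: 1233 × 1/4 = 308.25
  pink-flowered: 1233 × 2/4 = 616.5
  white-flowered: 1233 × 1/4 = 308.25
Contribution of red-flowered: (304 − 308.25)² / 308.25 = 0.0586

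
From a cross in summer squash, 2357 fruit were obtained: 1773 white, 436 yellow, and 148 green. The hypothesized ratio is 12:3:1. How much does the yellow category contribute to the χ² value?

Expected counts for N = 2357 under a 12:3:1 ratio (total parts = 16):
  white: 2357 × 12/16 = 1767.75
  yellow: 2357 × 3/16 = 441.9375
  green: 2357 × 1/16 = 147.3125
Contribution of yellow: (436 − 441.9375)² / 441.9375 = 0.0798

0.080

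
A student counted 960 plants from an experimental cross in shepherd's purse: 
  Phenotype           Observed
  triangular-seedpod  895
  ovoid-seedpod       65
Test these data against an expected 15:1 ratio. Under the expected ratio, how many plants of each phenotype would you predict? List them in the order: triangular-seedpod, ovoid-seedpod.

Total ratio parts = 16. Expected numbers out of 960:
  triangular-seedpod: 960 × 15/16 = 900
  ovoid-seedpod: 960 × 1/16 = 60

900, 60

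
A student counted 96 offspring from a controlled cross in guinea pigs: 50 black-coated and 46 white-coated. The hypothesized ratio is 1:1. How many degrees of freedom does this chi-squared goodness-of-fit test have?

1

A goodness-of-fit test with 2 phenotype classes has df = 2 − 1 = 1.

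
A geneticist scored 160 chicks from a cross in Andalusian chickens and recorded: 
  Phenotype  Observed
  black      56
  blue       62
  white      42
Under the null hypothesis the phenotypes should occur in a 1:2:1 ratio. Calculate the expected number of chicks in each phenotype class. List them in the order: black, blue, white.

Expected counts for N = 160 under a 1:2:1 ratio (total parts = 4):
  black: 160 × 1/4 = 40
  blue: 160 × 2/4 = 80
  white: 160 × 1/4 = 40

40, 80, 40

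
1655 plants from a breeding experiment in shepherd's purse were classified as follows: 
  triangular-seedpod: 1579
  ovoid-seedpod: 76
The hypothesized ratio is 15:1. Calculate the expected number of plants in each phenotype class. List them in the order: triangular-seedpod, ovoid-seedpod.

Total ratio parts = 16. Expected numbers out of 1655:
  triangular-seedpod: 1655 × 15/16 = 1551.5625
  ovoid-seedpod: 1655 × 1/16 = 103.4375

1551.5625, 103.4375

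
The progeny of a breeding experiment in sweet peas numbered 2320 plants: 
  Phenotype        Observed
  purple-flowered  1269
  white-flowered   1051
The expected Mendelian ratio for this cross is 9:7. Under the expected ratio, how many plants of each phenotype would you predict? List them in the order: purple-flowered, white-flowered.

Expected counts for N = 2320 under a 9:7 ratio (total parts = 16):
  purple-flowered: 2320 × 9/16 = 1305
  white-flowered: 2320 × 7/16 = 1015

1305, 1015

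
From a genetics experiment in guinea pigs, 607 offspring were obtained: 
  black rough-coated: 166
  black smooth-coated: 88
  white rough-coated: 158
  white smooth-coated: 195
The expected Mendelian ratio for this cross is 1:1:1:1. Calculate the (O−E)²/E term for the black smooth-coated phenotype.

26.781

Under the 1:1:1:1 hypothesis (Σ ratio = 4, N = 607):
  black rough-coated: 607 × 1/4 = 151.75
  black smooth-coated: 607 × 1/4 = 151.75
  white rough-coated: 607 × 1/4 = 151.75
  white smooth-coated: 607 × 1/4 = 151.75
Contribution of black smooth-coated: (88 − 151.75)² / 151.75 = 26.7813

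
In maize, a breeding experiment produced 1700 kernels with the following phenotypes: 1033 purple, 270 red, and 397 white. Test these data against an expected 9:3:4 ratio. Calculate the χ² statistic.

15.461

Under the 9:3:4 hypothesis (Σ ratio = 16, N = 1700):
  purple: 1700 × 9/16 = 956.25
  red: 1700 × 3/16 = 318.75
  white: 1700 × 4/16 = 425
χ² = Σ (O − E)² / E
  purple: (1033 − 956.25)² / 956.25 = 6.1601
  red: (270 − 318.75)² / 318.75 = 7.4559
  white: (397 − 425)² / 425 = 1.8447
χ² = 6.1601 + 7.4559 + 1.8447 = 15.4607 ≈ 15.461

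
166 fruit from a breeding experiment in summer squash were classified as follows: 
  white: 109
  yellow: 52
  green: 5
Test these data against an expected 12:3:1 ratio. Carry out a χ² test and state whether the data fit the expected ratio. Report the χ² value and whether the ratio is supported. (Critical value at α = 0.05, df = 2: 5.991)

Total ratio parts = 16. Expected numbers out of 166:
  white: 166 × 12/16 = 124.5
  yellow: 166 × 3/16 = 31.125
  green: 166 × 1/16 = 10.375
χ² = Σ (O − E)² / E
  white: (109 − 124.5)² / 124.5 = 1.9297
  yellow: (52 − 31.125)² / 31.125 = 14.0005
  green: (5 − 10.375)² / 10.375 = 2.7846
χ² = 1.9297 + 14.0005 + 2.7846 = 18.7148 ≈ 18.715
Degrees of freedom = 3 − 1 = 2; critical value at α = 0.05 is 5.991.
Since 18.715 > 5.991, we reject the null hypothesis — the data do not fit the 12:3:1 ratio.

18.715; not consistent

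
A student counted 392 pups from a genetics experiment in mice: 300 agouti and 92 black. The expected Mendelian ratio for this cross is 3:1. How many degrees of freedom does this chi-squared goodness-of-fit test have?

A goodness-of-fit test with 2 phenotype classes has df = 2 − 1 = 1.

1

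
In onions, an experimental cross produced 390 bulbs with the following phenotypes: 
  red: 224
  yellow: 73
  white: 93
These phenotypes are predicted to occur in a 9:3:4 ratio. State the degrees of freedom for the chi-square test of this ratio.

2

A goodness-of-fit test with 3 phenotype classes has df = 3 − 1 = 2.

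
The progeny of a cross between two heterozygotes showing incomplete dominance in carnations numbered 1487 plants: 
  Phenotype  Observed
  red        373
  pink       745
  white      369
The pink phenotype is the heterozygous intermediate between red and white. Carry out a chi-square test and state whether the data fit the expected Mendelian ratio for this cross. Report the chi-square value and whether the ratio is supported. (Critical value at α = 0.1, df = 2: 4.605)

0.028; consistent

With incomplete dominance, a heterozygote × heterozygote cross gives a 1:2:1 phenotypic ratio.
Total ratio parts = 4. Expected numbers out of 1487:
  red: 1487 × 1/4 = 371.75
  pink: 1487 × 2/4 = 743.5
  white: 1487 × 1/4 = 371.75
χ² = Σ (O − E)² / E
  red: (373 − 371.75)² / 371.75 = 0.0042
  pink: (745 − 743.5)² / 743.5 = 0.0030
  white: (369 − 371.75)² / 371.75 = 0.0203
χ² = 0.0042 + 0.0030 + 0.0203 = 0.0275 ≈ 0.028
Degrees of freedom = 3 − 1 = 2; critical value at α = 0.1 is 4.605.
Since 0.028 < 4.605, we fail to reject the null hypothesis — the data are consistent with the 1:2:1 ratio.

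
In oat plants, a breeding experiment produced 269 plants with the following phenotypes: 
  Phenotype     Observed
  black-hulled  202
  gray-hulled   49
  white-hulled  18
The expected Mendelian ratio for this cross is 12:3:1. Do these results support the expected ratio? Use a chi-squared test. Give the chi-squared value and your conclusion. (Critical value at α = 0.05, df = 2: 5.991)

Under the 12:3:1 hypothesis (Σ ratio = 16, N = 269):
  black-hulled: 269 × 12/16 = 201.75
  gray-hulled: 269 × 3/16 = 50.4375
  white-hulled: 269 × 1/16 = 16.8125
χ² = Σ (O − E)² / E
  black-hulled: (202 − 201.75)² / 201.75 = 0.0003
  gray-hulled: (49 − 50.4375)² / 50.4375 = 0.0410
  white-hulled: (18 − 16.8125)² / 16.8125 = 0.0839
χ² = 0.0003 + 0.0410 + 0.0839 = 0.1252 ≈ 0.125
Degrees of freedom = 3 − 1 = 2; critical value at α = 0.05 is 5.991.
Since 0.125 < 5.991, we fail to reject the null hypothesis — the data are consistent with the 12:3:1 ratio.

0.125; consistent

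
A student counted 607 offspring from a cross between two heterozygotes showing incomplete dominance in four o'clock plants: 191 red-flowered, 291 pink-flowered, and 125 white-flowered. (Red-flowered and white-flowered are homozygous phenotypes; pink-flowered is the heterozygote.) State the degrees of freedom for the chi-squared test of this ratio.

2

With incomplete dominance, a heterozygote × heterozygote cross gives a 1:2:1 phenotypic ratio.
A goodness-of-fit test with 3 phenotype classes has df = 3 − 1 = 2.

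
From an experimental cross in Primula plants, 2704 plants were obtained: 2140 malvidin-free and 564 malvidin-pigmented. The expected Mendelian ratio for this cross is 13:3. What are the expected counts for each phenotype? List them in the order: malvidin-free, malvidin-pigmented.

2197, 507

Expected counts for N = 2704 under a 13:3 ratio (total parts = 16):
  malvidin-free: 2704 × 13/16 = 2197
  malvidin-pigmented: 2704 × 3/16 = 507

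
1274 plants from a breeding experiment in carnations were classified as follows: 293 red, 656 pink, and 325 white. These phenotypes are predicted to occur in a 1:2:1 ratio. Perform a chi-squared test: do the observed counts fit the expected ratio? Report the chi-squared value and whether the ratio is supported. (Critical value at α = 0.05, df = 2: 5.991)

Under the 1:2:1 hypothesis (Σ ratio = 4, N = 1274):
  red: 1274 × 1/4 = 318.5
  pink: 1274 × 2/4 = 637
  white: 1274 × 1/4 = 318.5
χ² = Σ (O − E)² / E
  red: (293 − 318.5)² / 318.5 = 2.0416
  pink: (656 − 637)² / 637 = 0.5667
  white: (325 − 318.5)² / 318.5 = 0.1327
χ² = 2.0416 + 0.5667 + 0.1327 = 2.741
Degrees of freedom = 3 − 1 = 2; critical value at α = 0.05 is 5.991.
Since 2.741 < 5.991, we fail to reject the null hypothesis — the data are consistent with the 1:2:1 ratio.

2.741; consistent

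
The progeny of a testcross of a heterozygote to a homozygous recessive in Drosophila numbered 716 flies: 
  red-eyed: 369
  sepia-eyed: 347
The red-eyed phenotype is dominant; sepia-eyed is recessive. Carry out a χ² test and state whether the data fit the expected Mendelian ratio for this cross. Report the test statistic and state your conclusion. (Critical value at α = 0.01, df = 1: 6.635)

0.676; consistent

A testcross of a heterozygote (Aa × aa) gives a 1:1 phenotypic ratio.
Total ratio parts = 2. Expected numbers out of 716:
  red-eyed: 716 × 1/2 = 358
  sepia-eyed: 716 × 1/2 = 358
χ² = Σ (O − E)² / E
  red-eyed: (369 − 358)² / 358 = 0.3380
  sepia-eyed: (347 − 358)² / 358 = 0.3380
χ² = 0.3380 + 0.3380 = 0.676
Degrees of freedom = 2 − 1 = 1; critical value at α = 0.01 is 6.635.
Since 0.676 < 6.635, we fail to reject the null hypothesis — the data are consistent with the 1:1 ratio.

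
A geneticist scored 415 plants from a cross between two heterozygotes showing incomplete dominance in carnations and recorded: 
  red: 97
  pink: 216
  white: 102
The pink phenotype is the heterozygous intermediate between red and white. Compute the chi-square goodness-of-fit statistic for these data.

With incomplete dominance, a heterozygote × heterozygote cross gives a 1:2:1 phenotypic ratio.
Total ratio parts = 4. Expected numbers out of 415:
  red: 415 × 1/4 = 103.75
  pink: 415 × 2/4 = 207.5
  white: 415 × 1/4 = 103.75
χ² = Σ (O − E)² / E
  red: (97 − 103.75)² / 103.75 = 0.4392
  pink: (216 − 207.5)² / 207.5 = 0.3482
  white: (102 − 103.75)² / 103.75 = 0.0295
χ² = 0.4392 + 0.3482 + 0.0295 = 0.8169 ≈ 0.817

0.817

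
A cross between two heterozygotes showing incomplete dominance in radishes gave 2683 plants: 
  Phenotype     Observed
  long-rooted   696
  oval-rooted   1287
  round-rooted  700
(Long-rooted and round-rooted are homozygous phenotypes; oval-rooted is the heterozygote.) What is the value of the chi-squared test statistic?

With incomplete dominance, a heterozygote × heterozygote cross gives a 1:2:1 phenotypic ratio.
The 1:2:1 ratio has 4 parts, so with N = 2683 the expected counts are:
  long-rooted: 2683 × 1/4 = 670.75
  oval-rooted: 2683 × 2/4 = 1341.5
  round-rooted: 2683 × 1/4 = 670.75
χ² = Σ (O − E)² / E
  long-rooted: (696 − 670.75)² / 670.75 = 0.9505
  oval-rooted: (1287 − 1341.5)² / 1341.5 = 2.2141
  round-rooted: (700 − 670.75)² / 670.75 = 1.2755
χ² = 0.9505 + 2.2141 + 1.2755 = 4.4401 ≈ 4.440

4.440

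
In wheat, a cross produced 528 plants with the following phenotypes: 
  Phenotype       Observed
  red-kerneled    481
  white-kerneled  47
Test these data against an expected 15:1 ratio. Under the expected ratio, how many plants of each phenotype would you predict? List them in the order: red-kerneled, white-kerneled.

495, 33

The 15:1 ratio has 16 parts, so with N = 528 the expected counts are:
  red-kerneled: 528 × 15/16 = 495
  white-kerneled: 528 × 1/16 = 33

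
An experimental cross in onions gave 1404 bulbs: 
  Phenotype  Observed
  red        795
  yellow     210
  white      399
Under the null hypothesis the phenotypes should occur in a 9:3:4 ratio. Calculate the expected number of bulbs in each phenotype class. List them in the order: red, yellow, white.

789.75, 263.25, 351

Total ratio parts = 16. Expected numbers out of 1404:
  red: 1404 × 9/16 = 789.75
  yellow: 1404 × 3/16 = 263.25
  white: 1404 × 4/16 = 351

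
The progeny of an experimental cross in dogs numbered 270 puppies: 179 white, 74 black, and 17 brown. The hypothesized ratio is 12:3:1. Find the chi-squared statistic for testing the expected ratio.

13.521

Expected counts for N = 270 under a 12:3:1 ratio (total parts = 16):
  white: 270 × 12/16 = 202.5
  black: 270 × 3/16 = 50.625
  brown: 270 × 1/16 = 16.875
χ² = Σ (O − E)² / E
  white: (179 − 202.5)² / 202.5 = 2.7272
  black: (74 − 50.625)² / 50.625 = 10.7929
  brown: (17 − 16.875)² / 16.875 = 0.0009
χ² = 2.7272 + 10.7929 + 0.0009 = 13.521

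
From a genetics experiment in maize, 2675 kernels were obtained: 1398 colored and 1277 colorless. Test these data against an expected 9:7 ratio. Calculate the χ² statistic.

Total ratio parts = 16. Expected numbers out of 2675:
  colored: 2675 × 9/16 = 1504.6875
  colorless: 2675 × 7/16 = 1170.3125
χ² = Σ (O − E)² / E
  colored: (1398 − 1504.6875)² / 1504.6875 = 7.5645
  colorless: (1277 − 1170.3125)² / 1170.3125 = 9.7258
χ² = 7.5645 + 9.7258 = 17.2903 ≈ 17.290

17.290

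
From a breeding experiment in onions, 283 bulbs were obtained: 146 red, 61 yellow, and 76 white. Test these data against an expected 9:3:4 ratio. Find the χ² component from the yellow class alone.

1.187

Under the 9:3:4 hypothesis (Σ ratio = 16, N = 283):
  red: 283 × 9/16 = 159.1875
  yellow: 283 × 3/16 = 53.0625
  white: 283 × 4/16 = 70.75
Contribution of yellow: (61 − 53.0625)² / 53.0625 = 1.1874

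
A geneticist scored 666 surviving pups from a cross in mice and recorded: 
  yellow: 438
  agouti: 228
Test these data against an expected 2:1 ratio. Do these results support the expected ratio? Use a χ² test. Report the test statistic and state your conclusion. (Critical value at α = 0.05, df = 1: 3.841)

Total ratio parts = 3. Expected numbers out of 666:
  yellow: 666 × 2/3 = 444
  agouti: 666 × 1/3 = 222
χ² = Σ (O − E)² / E
  yellow: (438 − 444)² / 444 = 0.0811
  agouti: (228 − 222)² / 222 = 0.1622
χ² = 0.0811 + 0.1622 = 0.2433 ≈ 0.243
Degrees of freedom = 2 − 1 = 1; critical value at α = 0.05 is 3.841.
Since 0.243 < 3.841, we fail to reject the null hypothesis — the data are consistent with the 2:1 ratio.

0.243; consistent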